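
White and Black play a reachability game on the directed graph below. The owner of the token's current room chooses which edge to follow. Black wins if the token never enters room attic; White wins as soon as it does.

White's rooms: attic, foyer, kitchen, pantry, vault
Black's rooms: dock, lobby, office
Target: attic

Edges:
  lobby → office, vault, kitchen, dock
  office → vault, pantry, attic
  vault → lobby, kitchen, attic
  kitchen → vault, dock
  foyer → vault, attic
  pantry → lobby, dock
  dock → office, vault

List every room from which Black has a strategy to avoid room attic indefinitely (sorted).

A0 = {attic}
A1: add {foyer, vault} — vault (White) has vault→attic; foyer (White) has foyer→attic.
A2: add {kitchen} — kitchen (White) has kitchen→vault.
A3 = A2; e.g. lobby (Black) can still go to office. Fixed point.
White's attractor = {attic, foyer, kitchen, vault}; Black avoids the target exactly from the complement.

dock, lobby, office, pantry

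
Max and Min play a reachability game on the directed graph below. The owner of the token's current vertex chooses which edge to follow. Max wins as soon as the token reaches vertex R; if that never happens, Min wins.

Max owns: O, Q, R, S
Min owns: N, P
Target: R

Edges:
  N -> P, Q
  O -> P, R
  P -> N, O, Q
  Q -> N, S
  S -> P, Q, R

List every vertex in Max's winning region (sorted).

O, Q, R, S

A0 = {R}
A1: add {O, S} — O (Max) has O→R; S (Max) has S→R.
A2: add {Q} — Q (Max) has Q→S.
A3 = A2; e.g. N (Min) can still go to P. Fixed point.
Max's winning region = {O, Q, R, S}.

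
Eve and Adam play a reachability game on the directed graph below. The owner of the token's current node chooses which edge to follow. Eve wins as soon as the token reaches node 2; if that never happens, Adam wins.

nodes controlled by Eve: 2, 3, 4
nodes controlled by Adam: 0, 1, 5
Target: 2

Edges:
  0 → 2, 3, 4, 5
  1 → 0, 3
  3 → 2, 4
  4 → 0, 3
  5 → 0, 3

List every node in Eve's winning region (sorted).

A0 = {2}
A1: add {3} — 3 (Eve) has 3→2.
A2: add {4} — 4 (Eve) has 4→3.
A3 = A2; e.g. 0 (Adam) can still go to 5. Fixed point.
Eve's winning region = {2, 3, 4}.

2, 3, 4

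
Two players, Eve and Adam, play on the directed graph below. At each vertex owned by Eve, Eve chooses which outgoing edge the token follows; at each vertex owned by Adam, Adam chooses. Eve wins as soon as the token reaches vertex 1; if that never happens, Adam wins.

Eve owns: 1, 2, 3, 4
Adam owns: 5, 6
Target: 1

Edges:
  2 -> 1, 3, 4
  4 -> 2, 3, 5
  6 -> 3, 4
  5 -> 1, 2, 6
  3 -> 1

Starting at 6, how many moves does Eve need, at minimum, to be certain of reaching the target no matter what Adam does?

A0 = {1}
A1: add {2, 3} — 2 (Eve) has 2→1; 3 (Eve) has 3→1.
A2: add {4} — 4 (Eve) has 4→2.
A3: add {6} — 6 (Adam): all of {3, 4} already in.
6 enters the attractor at level 3, so Eve can force the target in 3 moves from there.

3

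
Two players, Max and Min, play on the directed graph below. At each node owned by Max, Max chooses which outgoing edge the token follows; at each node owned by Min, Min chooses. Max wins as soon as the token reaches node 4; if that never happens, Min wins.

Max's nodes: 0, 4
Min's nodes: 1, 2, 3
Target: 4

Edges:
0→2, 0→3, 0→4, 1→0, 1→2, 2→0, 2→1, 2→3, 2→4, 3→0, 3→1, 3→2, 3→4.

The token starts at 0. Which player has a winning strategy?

A0 = {4}
A1: add {0} — 0 (Max) has 0→4.
A2 = A1; e.g. 1 (Min) can still go to 2. Fixed point.
0 ∈ A1, so Max can force the target.

Max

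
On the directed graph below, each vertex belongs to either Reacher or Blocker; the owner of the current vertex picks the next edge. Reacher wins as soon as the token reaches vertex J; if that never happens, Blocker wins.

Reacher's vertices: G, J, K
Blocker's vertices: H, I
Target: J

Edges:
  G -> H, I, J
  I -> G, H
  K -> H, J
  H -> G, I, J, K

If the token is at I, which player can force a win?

A0 = {J}
A1: add {G, K} — G (Reacher) has G→J; K (Reacher) has K→J.
A2 = A1; e.g. H (Blocker) can still go to I. Fixed point.
I never enters the attractor, so Blocker can avoid the target forever.

Blocker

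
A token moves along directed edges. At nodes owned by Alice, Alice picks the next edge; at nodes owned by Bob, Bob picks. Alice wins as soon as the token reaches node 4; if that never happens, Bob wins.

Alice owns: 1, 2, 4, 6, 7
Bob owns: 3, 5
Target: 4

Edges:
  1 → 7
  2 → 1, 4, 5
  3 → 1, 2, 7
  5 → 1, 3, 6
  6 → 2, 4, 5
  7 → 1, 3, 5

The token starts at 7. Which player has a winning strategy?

Bob

A0 = {4}
A1: add {2, 6} — 2 (Alice) has 2→4; 6 (Alice) has 6→4.
A2 = A1; e.g. 1 (Alice) has no edge into A1. Fixed point.
7 never enters the attractor, so Bob can avoid the target forever.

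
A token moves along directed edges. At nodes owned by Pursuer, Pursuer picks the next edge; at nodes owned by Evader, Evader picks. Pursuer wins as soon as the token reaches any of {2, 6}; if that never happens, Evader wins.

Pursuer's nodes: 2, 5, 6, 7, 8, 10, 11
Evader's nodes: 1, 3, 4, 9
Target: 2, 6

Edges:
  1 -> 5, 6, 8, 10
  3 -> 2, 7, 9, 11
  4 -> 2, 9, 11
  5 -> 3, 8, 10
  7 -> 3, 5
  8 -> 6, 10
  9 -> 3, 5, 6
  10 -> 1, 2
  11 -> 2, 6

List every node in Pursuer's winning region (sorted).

A0 = {2, 6}
A1: add {8, 10, 11} — 8 (Pursuer) has 8→6; 10 (Pursuer) has 10→2; 11 (Pursuer) has 11→2.
A2: add {5} — 5 (Pursuer) has 5→8.
A3: add {1, 7} — 1 (Evader): all of {5, 6, 8, 10} already in; 7 (Pursuer) has 7→5.
A4 = A3; e.g. 3 (Evader) can still go to 9. Fixed point.
Pursuer's winning region = {1, 2, 5, 6, 7, 8, 10, 11}.

1, 2, 5, 6, 7, 8, 10, 11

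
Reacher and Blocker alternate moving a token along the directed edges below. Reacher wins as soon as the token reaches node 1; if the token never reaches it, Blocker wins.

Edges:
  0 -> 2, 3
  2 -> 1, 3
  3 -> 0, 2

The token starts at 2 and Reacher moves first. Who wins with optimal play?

Reacher

Track states (vertex, player-to-move).
A0 = {(1,Reacher), (1,Blocker)}
A1: add {(2,Reacher)}.
(2,Reacher) ∈ A1 ⇒ Reacher forces the target.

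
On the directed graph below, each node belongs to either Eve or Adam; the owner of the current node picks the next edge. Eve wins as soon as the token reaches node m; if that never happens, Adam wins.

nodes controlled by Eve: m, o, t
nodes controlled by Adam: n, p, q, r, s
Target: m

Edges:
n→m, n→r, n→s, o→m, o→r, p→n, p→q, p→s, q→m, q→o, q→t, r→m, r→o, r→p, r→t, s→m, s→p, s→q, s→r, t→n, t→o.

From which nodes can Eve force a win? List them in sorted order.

m, o, q, t

A0 = {m}
A1: add {o} — o (Eve) has o→m.
A2: add {t} — t (Eve) has t→o.
A3: add {q} — q (Adam): all of {m, o, t} already in.
A4 = A3; e.g. n (Adam) can still go to r. Fixed point.
Eve's winning region = {m, o, q, t}.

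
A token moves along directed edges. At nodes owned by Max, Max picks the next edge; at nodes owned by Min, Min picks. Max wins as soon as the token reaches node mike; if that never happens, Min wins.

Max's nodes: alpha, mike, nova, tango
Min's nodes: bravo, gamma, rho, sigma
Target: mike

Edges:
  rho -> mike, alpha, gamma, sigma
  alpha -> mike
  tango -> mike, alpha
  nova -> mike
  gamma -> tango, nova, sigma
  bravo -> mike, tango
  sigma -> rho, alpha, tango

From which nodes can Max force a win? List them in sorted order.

alpha, bravo, mike, nova, tango

A0 = {mike}
A1: add {alpha, nova, tango} — alpha (Max) has alpha→mike; tango (Max) has tango→mike; nova (Max) has nova→mike.
A2: add {bravo} — bravo (Min): all of {mike, tango} already in.
A3 = A2; e.g. rho (Min) can still go to gamma. Fixed point.
Max's winning region = {alpha, bravo, mike, nova, tango}.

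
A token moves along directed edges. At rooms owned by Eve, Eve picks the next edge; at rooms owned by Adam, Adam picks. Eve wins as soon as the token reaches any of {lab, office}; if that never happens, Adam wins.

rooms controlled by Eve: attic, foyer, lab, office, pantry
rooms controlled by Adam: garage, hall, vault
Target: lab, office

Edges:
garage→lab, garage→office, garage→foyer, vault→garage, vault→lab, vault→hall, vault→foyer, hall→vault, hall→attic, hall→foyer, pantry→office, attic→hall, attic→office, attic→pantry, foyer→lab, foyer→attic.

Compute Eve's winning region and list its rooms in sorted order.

A0 = {lab, office}
A1: add {attic, foyer, pantry} — pantry (Eve) has pantry→office; attic (Eve) has attic→office; foyer (Eve) has foyer→lab.
A2: add {garage} — garage (Adam): all of {lab, office, foyer} already in.
A3 = A2; e.g. vault (Adam) can still go to hall. Fixed point.
Eve's winning region = {attic, foyer, garage, lab, office, pantry}.

attic, foyer, garage, lab, office, pantry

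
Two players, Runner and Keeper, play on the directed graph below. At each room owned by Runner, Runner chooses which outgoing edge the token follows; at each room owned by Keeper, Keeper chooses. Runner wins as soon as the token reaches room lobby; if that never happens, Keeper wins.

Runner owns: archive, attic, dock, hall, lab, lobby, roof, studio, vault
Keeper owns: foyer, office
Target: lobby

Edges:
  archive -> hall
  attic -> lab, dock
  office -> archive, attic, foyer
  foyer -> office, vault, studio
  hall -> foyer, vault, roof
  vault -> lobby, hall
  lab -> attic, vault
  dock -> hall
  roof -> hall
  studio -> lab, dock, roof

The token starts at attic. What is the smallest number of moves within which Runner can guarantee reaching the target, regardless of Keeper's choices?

A0 = {lobby}
A1: add {vault} — vault (Runner) has vault→lobby.
A2: add {hall, lab} — hall (Runner) has hall→vault; lab (Runner) has lab→vault.
A3: add {archive, attic, dock, roof, studio} — archive (Runner) has archive→hall; attic (Runner) has attic→lab; dock (Runner) has dock→hall; roof (Runner) has roof→hall; studio (Runner) has studio→lab.
A4 = A3; e.g. office (Keeper) can still go to foyer. Fixed point.
attic enters the attractor at level 3, so Runner can force the target in 3 moves from there.

3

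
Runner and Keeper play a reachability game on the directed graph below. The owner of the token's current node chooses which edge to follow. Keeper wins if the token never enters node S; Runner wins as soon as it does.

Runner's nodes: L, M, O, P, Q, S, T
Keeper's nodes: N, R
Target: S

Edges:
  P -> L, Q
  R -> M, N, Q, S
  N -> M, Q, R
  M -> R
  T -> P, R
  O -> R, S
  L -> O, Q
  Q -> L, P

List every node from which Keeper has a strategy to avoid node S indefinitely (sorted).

A0 = {S}
A1: add {O} — O (Runner) has O→S.
A2: add {L} — L (Runner) has L→O.
A3: add {P, Q} — P (Runner) has P→L; Q (Runner) has Q→L.
A4: add {T} — T (Runner) has T→P.
A5 = A4; e.g. M (Runner) has no edge into A4. Fixed point.
Runner's attractor = {L, O, P, Q, S, T}; Keeper avoids the target exactly from the complement.

M, N, R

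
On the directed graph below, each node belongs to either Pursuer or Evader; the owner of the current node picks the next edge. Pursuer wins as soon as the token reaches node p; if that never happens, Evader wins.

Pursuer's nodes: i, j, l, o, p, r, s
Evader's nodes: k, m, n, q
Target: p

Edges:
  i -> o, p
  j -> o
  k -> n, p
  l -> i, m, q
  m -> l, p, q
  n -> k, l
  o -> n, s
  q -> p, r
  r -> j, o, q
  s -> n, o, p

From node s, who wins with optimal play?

Pursuer

A0 = {p}
A1: add {i, s} — i (Pursuer) has i→p; s (Pursuer) has s→p.
s ∈ A1, so Pursuer can force the target.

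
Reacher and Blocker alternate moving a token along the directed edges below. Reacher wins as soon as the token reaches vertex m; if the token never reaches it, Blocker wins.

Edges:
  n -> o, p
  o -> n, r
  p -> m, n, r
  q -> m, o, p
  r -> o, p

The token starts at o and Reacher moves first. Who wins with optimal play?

Blocker

Track states (vertex, player-to-move).
A0 = {(m,Reacher), (m,Blocker)}
A1: add {(p,Reacher), (q,Reacher)}.
A2 = A1; e.g. (n,Reacher) stays out. (o,Reacher) never enters ⇒ Blocker avoids the target.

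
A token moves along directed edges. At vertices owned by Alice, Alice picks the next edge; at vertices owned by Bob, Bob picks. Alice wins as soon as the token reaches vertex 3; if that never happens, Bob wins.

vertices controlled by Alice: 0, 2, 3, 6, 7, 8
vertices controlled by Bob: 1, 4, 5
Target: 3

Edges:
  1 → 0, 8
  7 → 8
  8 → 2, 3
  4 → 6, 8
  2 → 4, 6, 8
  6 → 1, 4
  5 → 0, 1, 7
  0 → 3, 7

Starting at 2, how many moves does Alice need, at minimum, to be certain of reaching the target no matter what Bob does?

2

A0 = {3}
A1: add {0, 8} — 0 (Alice) has 0→3; 8 (Alice) has 8→3.
A2: add {1, 2, 7} — 1 (Bob): all of {0, 8} already in; 2 (Alice) has 2→8; 7 (Alice) has 7→8.
2 enters the attractor at level 2, so Alice can force the target in 2 moves from there.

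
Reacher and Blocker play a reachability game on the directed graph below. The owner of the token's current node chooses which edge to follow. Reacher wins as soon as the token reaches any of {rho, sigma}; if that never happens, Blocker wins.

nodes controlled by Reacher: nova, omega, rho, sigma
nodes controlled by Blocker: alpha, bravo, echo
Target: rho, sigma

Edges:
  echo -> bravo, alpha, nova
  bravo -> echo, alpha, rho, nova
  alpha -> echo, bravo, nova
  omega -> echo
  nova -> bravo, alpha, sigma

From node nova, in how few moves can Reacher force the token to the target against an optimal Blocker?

A0 = {rho, sigma}
A1: add {nova} — nova (Reacher) has nova→sigma.
A2 = A1; e.g. echo (Blocker) can still go to bravo. Fixed point.
nova enters the attractor at level 1, so Reacher can force the target in 1 move from there.

1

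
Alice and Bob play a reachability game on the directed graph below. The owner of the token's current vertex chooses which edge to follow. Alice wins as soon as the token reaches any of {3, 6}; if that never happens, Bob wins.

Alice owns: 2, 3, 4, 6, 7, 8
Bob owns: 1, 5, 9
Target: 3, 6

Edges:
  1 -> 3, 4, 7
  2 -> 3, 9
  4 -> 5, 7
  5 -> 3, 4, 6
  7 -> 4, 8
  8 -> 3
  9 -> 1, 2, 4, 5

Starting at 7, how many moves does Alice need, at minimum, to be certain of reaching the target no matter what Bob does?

A0 = {3, 6}
A1: add {2, 8} — 2 (Alice) has 2→3; 8 (Alice) has 8→3.
A2: add {7} — 7 (Alice) has 7→8.
7 enters the attractor at level 2, so Alice can force the target in 2 moves from there.

2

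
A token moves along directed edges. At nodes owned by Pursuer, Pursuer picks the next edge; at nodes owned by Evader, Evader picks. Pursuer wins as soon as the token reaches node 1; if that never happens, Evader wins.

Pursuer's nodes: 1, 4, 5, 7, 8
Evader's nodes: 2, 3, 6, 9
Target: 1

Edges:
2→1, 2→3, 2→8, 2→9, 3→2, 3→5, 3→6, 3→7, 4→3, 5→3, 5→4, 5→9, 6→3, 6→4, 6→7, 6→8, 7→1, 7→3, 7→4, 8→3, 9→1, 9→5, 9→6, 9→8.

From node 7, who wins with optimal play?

A0 = {1}
A1: add {7} — 7 (Pursuer) has 7→1.
A2 = A1; e.g. 2 (Evader) can still go to 3. Fixed point.
7 ∈ A1, so Pursuer can force the target.

Pursuer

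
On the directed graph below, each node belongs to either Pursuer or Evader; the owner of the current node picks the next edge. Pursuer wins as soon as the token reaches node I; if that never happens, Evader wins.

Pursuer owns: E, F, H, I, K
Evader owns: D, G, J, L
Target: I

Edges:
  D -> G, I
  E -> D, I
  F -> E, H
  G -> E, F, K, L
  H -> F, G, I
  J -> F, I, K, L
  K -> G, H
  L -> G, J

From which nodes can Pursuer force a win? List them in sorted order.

A0 = {I}
A1: add {E, H} — E (Pursuer) has E→I; H (Pursuer) has H→I.
A2: add {F, K} — F (Pursuer) has F→E; K (Pursuer) has K→H.
A3 = A2; e.g. D (Evader) can still go to G. Fixed point.
Pursuer's winning region = {E, F, H, I, K}.

E, F, H, I, K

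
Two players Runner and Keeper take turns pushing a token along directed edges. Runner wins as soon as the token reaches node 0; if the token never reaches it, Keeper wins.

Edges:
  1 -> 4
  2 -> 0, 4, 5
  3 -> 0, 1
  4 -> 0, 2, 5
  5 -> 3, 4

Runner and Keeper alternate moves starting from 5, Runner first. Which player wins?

Keeper

Track states (vertex, player-to-move).
A0 = {(0,Runner), (0,Keeper)}
A1: add {(2,Runner), (3,Runner), (4,Runner)}.
A2: add {(1,Keeper), (5,Keeper)}.
A3 = A2; e.g. (1,Runner) stays out. (5,Runner) never enters ⇒ Keeper avoids the target.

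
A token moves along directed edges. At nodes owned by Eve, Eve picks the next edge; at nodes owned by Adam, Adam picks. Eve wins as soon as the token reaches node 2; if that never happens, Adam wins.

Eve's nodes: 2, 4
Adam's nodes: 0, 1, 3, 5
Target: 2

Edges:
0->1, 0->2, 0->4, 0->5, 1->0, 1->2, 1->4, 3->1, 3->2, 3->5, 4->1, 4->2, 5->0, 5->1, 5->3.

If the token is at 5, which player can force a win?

Adam

A0 = {2}
A1: add {4} — 4 (Eve) has 4→2.
A2 = A1; e.g. 0 (Adam) can still go to 1. Fixed point.
5 never enters the attractor, so Adam can avoid the target forever.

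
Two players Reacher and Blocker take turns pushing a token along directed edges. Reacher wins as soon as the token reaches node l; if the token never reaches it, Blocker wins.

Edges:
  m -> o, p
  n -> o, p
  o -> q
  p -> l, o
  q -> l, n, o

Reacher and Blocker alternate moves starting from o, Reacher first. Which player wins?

Track states (vertex, player-to-move).
A0 = {(l,Reacher), (l,Blocker)}
A1: add {(p,Reacher), (q,Reacher)}.
A2: add {(o,Blocker)}.
A3: add {(m,Reacher), (n,Reacher)}.
A4 = A3; e.g. (m,Blocker) stays out. (o,Reacher) never enters ⇒ Blocker avoids the target.

Blocker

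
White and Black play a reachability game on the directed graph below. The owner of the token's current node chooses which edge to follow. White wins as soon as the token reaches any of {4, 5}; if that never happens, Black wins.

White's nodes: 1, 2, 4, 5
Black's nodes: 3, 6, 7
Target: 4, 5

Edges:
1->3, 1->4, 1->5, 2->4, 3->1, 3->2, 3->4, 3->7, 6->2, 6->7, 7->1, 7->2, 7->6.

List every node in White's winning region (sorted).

A0 = {4, 5}
A1: add {1, 2} — 1 (White) has 1→4; 2 (White) has 2→4.
A2 = A1; e.g. 3 (Black) can still go to 7. Fixed point.
White's winning region = {1, 2, 4, 5}.

1, 2, 4, 5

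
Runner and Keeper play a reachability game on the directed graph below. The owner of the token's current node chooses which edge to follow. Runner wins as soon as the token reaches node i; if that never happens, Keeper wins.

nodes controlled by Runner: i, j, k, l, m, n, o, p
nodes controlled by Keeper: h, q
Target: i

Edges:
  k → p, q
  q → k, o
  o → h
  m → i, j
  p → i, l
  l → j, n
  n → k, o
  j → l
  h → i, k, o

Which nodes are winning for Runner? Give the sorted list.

A0 = {i}
A1: add {m, p} — m (Runner) has m→i; p (Runner) has p→i.
A2: add {k} — k (Runner) has k→p.
A3: add {n} — n (Runner) has n→k.
A4: add {l} — l (Runner) has l→n.
A5: add {j} — j (Runner) has j→l.
A6 = A5; e.g. h (Keeper) can still go to o. Fixed point.
Runner's winning region = {i, j, k, l, m, n, p}.

i, j, k, l, m, n, p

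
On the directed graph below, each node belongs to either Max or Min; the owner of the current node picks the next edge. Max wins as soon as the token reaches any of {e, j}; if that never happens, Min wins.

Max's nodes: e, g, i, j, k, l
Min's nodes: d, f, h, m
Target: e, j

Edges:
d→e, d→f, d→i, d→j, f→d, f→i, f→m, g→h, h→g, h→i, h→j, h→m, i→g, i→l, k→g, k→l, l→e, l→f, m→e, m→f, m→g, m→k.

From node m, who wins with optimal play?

Min

A0 = {e, j}
A1: add {l} — l (Max) has l→e.
A2: add {i, k} — i (Max) has i→l; k (Max) has k→l.
A3 = A2; e.g. d (Min) can still go to f. Fixed point.
m never enters the attractor, so Min can avoid the target forever.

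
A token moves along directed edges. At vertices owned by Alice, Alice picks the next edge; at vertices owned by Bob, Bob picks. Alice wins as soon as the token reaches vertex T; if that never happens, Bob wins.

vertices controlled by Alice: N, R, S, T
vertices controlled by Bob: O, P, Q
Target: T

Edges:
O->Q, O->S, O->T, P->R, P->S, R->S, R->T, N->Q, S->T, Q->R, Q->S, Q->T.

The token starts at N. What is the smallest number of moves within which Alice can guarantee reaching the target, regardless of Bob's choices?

A0 = {T}
A1: add {R, S} — R (Alice) has R→T; S (Alice) has S→T.
A2: add {P, Q} — P (Bob): all of {R, S} already in; Q (Bob): all of {R, S, T} already in.
A3: add {N, O} — N (Alice) has N→Q; O (Bob): all of {Q, S, T} already in.
A3 = all vertices. Fixed point.
N enters the attractor at level 3, so Alice can force the target in 3 moves from there.

3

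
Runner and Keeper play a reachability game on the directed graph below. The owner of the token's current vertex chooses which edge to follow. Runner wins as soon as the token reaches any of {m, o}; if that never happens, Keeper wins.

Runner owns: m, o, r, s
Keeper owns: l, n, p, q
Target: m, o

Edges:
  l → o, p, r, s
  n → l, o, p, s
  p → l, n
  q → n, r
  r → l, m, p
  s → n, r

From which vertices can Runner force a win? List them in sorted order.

m, o, r, s

A0 = {m, o}
A1: add {r} — r (Runner) has r→m.
A2: add {s} — s (Runner) has s→r.
A3 = A2; e.g. l (Keeper) can still go to p. Fixed point.
Runner's winning region = {m, o, r, s}.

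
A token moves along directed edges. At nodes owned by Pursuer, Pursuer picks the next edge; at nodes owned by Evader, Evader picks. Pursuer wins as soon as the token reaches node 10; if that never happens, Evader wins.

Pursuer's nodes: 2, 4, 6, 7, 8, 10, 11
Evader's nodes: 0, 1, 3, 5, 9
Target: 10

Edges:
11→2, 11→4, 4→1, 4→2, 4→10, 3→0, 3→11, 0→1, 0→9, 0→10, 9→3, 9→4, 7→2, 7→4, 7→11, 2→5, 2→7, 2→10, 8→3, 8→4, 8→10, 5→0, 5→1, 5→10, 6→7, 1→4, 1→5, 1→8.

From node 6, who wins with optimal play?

Pursuer

A0 = {10}
A1: add {2, 4, 8} — 2 (Pursuer) has 2→10; 4 (Pursuer) has 4→10; 8 (Pursuer) has 8→10.
A2: add {7, 11} — 7 (Pursuer) has 7→2; 11 (Pursuer) has 11→2.
A3: add {6} — 6 (Pursuer) has 6→7.
A4 = A3; e.g. 0 (Evader) can still go to 1. Fixed point.
6 ∈ A3, so Pursuer can force the target.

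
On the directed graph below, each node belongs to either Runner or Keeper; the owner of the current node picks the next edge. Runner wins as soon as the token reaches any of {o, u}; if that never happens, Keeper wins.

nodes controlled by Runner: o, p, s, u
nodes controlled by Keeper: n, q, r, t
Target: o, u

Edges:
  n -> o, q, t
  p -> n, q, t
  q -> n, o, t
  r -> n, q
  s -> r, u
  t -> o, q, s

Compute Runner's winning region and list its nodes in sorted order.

o, s, u

A0 = {o, u}
A1: add {s} — s (Runner) has s→u.
A2 = A1; e.g. n (Keeper) can still go to q. Fixed point.
Runner's winning region = {o, s, u}.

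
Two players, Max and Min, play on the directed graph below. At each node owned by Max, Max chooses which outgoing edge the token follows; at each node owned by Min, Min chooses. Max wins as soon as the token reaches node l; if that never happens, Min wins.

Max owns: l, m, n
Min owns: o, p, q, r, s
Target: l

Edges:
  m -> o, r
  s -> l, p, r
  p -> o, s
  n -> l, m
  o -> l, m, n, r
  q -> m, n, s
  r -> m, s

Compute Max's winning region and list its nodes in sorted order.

l, n

A0 = {l}
A1: add {n} — n (Max) has n→l.
A2 = A1; e.g. m (Max) has no edge into A1. Fixed point.
Max's winning region = {l, n}.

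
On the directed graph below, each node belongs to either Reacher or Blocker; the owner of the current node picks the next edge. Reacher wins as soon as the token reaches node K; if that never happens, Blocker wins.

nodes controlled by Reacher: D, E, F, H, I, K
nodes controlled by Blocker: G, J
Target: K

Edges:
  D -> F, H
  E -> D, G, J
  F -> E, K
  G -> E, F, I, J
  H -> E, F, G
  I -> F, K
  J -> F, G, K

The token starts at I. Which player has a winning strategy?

Reacher

A0 = {K}
A1: add {F, I} — F (Reacher) has F→K; I (Reacher) has I→K.
I ∈ A1, so Reacher can force the target.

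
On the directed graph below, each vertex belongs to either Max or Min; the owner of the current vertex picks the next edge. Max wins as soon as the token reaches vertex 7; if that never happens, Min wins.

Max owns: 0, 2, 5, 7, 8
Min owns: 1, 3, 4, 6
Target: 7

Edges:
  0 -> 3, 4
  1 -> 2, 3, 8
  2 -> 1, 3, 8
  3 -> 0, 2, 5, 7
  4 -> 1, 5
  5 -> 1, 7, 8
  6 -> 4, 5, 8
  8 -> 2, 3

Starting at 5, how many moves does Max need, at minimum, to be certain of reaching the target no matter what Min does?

1

A0 = {7}
A1: add {5} — 5 (Max) has 5→7.
A2 = A1; e.g. 0 (Max) has no edge into A1. Fixed point.
5 enters the attractor at level 1, so Max can force the target in 1 move from there.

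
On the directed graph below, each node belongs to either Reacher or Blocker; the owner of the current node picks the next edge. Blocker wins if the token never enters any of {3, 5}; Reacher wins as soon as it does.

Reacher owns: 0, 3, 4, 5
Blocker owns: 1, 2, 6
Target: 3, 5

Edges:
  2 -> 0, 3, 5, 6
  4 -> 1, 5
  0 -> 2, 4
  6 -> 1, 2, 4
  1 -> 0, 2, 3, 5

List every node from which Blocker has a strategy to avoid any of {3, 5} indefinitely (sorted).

A0 = {3, 5}
A1: add {4} — 4 (Reacher) has 4→5.
A2: add {0} — 0 (Reacher) has 0→4.
A3 = A2; e.g. 1 (Blocker) can still go to 2. Fixed point.
Reacher's attractor = {0, 3, 4, 5}; Blocker avoids the target exactly from the complement.

1, 2, 6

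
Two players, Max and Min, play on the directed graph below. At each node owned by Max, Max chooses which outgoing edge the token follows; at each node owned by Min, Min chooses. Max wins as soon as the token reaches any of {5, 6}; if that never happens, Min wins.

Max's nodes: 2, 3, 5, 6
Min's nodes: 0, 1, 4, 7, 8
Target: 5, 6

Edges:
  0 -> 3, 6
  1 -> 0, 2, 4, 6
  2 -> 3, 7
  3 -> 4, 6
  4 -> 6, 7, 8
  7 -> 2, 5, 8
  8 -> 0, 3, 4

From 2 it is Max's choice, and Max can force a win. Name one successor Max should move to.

3

A0 = {5, 6}
A1: add {3} — 3 (Max) has 3→6.
A2: add {0, 2} — 0 (Min): all of {3, 6} already in; 2 (Max) has 2→3.
A3 = A2; e.g. 1 (Min) can still go to 4. Fixed point.
From 2, successor 3 is in the attractor (rank 1); the other successor 7 is not.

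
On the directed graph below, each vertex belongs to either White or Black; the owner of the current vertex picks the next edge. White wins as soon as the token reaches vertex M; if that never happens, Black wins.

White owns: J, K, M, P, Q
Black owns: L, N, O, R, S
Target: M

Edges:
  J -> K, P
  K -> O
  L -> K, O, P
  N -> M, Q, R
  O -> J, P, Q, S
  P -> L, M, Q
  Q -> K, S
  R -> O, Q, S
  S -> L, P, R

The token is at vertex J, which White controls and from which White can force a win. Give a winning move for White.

A0 = {M}
A1: add {P} — P (White) has P→M.
A2: add {J} — J (White) has J→P.
A3 = A2; e.g. K (White) has no edge into A2. Fixed point.
From J, successor P is in the attractor (rank 1); the other successor K is not.

P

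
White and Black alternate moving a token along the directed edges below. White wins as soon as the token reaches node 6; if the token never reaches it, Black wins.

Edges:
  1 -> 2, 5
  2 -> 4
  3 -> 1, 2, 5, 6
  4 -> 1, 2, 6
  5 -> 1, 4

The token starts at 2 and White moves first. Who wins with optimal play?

Track states (vertex, player-to-move).
A0 = {(6,White), (6,Black)}
A1: add {(3,White), (4,White)}.
A2: add {(2,Black)}.
A3: add {(1,White)}.
A4: add {(5,Black)}.
A5 = A4; e.g. (1,Black) stays out. (2,White) never enters ⇒ Black avoids the target.

Black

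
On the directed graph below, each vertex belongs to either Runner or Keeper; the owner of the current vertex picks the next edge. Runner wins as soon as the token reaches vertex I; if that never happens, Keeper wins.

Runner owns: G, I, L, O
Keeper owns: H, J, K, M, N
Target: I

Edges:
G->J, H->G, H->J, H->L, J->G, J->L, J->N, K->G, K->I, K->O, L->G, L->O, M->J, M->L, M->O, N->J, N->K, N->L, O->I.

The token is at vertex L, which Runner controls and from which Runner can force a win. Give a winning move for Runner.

A0 = {I}
A1: add {O} — O (Runner) has O→I.
A2: add {L} — L (Runner) has L→O.
A3 = A2; e.g. G (Runner) has no edge into A2. Fixed point.
From L, successor O is in the attractor (rank 1); the other successor G is not.

O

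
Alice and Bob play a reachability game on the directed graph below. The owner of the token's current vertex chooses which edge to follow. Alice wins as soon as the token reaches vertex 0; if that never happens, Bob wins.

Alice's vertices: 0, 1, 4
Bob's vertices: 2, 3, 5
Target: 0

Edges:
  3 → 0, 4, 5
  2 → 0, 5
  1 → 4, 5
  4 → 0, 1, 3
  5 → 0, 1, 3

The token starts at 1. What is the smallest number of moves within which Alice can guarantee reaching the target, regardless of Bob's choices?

A0 = {0}
A1: add {4} — 4 (Alice) has 4→0.
A2: add {1} — 1 (Alice) has 1→4.
A3 = A2; e.g. 2 (Bob) can still go to 5. Fixed point.
1 enters the attractor at level 2, so Alice can force the target in 2 moves from there.

2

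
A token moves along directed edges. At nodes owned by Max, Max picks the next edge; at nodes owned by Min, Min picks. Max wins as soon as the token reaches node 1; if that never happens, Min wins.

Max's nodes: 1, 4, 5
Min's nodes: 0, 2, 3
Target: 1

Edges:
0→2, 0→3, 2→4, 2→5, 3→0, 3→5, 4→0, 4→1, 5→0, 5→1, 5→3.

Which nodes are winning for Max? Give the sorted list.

1, 2, 4, 5

A0 = {1}
A1: add {4, 5} — 4 (Max) has 4→1; 5 (Max) has 5→1.
A2: add {2} — 2 (Min): all of {4, 5} already in.
A3 = A2; e.g. 0 (Min) can still go to 3. Fixed point.
Max's winning region = {1, 2, 4, 5}.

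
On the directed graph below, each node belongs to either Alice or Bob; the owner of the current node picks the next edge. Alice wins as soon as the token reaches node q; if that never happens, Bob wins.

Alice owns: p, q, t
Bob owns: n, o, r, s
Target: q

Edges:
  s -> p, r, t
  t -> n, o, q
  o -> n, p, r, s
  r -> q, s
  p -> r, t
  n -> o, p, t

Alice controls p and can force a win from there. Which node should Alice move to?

t

A0 = {q}
A1: add {t} — t (Alice) has t→q.
A2: add {p} — p (Alice) has p→t.
A3 = A2; e.g. n (Bob) can still go to o. Fixed point.
From p, successor t is in the attractor (rank 1); the other successor r is not.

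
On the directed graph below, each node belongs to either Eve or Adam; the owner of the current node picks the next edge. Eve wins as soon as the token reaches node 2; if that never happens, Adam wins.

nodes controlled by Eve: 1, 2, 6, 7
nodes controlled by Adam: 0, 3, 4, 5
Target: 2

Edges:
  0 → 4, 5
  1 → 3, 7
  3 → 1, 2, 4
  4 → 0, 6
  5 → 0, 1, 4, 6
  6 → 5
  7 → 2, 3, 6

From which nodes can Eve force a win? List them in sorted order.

A0 = {2}
A1: add {7} — 7 (Eve) has 7→2.
A2: add {1} — 1 (Eve) has 1→7.
A3 = A2; e.g. 0 (Adam) can still go to 4. Fixed point.
Eve's winning region = {1, 2, 7}.

1, 2, 7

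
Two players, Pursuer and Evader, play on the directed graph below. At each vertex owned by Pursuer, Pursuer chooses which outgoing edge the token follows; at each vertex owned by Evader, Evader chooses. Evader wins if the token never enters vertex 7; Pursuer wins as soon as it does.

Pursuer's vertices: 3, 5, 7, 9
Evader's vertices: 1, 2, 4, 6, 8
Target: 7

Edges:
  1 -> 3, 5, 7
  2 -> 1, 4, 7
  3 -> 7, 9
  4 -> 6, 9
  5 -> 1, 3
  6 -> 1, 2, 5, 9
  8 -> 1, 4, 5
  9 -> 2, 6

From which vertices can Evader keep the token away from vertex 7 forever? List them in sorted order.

2, 4, 6, 8, 9

A0 = {7}
A1: add {3} — 3 (Pursuer) has 3→7.
A2: add {5} — 5 (Pursuer) has 5→3.
A3: add {1} — 1 (Evader): all of {3, 5, 7} already in.
A4 = A3; e.g. 2 (Evader) can still go to 4. Fixed point.
Pursuer's attractor = {1, 3, 5, 7}; Evader avoids the target exactly from the complement.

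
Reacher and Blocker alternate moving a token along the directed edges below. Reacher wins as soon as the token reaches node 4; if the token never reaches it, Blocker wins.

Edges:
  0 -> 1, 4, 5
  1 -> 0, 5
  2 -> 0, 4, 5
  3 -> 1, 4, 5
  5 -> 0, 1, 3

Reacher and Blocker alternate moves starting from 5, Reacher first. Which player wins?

Blocker

Track states (vertex, player-to-move).
A0 = {(4,Reacher), (4,Blocker)}
A1: add {(0,Reacher), (2,Reacher), (3,Reacher)}.
A2 = A1; e.g. (0,Blocker) stays out. (5,Reacher) never enters ⇒ Blocker avoids the target.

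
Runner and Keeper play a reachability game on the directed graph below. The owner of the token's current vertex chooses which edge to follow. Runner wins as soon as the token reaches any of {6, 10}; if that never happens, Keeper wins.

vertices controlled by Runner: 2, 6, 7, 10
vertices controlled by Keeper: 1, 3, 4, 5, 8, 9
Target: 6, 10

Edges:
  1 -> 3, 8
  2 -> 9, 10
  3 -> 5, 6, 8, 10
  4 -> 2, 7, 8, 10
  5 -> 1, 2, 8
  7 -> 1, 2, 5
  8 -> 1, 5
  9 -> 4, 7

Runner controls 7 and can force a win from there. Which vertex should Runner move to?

2

A0 = {6, 10}
A1: add {2} — 2 (Runner) has 2→10.
A2: add {7} — 7 (Runner) has 7→2.
A3 = A2; e.g. 1 (Keeper) can still go to 3. Fixed point.
From 7, successor 2 is in the attractor (rank 1); the other successors 1, 5 are not.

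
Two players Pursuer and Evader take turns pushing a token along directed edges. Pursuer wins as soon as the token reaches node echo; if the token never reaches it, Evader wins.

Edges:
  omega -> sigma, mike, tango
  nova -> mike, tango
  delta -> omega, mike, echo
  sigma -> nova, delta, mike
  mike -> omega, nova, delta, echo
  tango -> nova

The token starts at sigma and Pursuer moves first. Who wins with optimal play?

Track states (vertex, player-to-move).
A0 = {(echo,Pursuer), (echo,Evader)}
A1: add {(delta,Pursuer), (mike,Pursuer)}.
A2 = A1; e.g. (omega,Pursuer) stays out. (sigma,Pursuer) never enters ⇒ Evader avoids the target.

Evader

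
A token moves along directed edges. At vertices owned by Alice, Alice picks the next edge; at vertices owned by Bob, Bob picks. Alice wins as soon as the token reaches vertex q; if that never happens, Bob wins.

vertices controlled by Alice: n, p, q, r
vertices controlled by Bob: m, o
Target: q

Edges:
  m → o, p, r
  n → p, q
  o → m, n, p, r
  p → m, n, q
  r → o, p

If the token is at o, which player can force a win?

Bob

A0 = {q}
A1: add {n, p} — n (Alice) has n→q; p (Alice) has p→q.
A2: add {r} — r (Alice) has r→p.
A3 = A2; e.g. m (Bob) can still go to o. Fixed point.
o never enters the attractor, so Bob can avoid the target forever.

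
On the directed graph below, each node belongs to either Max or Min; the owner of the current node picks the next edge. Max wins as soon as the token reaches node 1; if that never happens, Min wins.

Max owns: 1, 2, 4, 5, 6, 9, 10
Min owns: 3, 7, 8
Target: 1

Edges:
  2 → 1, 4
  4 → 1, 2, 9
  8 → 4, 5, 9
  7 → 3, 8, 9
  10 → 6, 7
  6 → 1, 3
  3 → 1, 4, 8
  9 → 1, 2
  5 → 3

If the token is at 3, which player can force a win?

A0 = {1}
A1: add {2, 4, 6, 9} — 2 (Max) has 2→1; 4 (Max) has 4→1; 6 (Max) has 6→1; 9 (Max) has 9→1.
A2: add {10} — 10 (Max) has 10→6.
A3 = A2; e.g. 3 (Min) can still go to 8. Fixed point.
3 never enters the attractor, so Min can avoid the target forever.

Min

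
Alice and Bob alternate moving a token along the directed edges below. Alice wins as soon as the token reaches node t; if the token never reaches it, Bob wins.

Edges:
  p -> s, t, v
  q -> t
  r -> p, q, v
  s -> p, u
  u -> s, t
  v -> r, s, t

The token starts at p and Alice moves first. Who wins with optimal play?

Alice

Track states (vertex, player-to-move).
A0 = {(t,Alice), (t,Bob)}
A1: add {(p,Alice), (q,Alice), (q,Bob), (u,Alice), (v,Alice)}.
(p,Alice) ∈ A1 ⇒ Alice forces the target.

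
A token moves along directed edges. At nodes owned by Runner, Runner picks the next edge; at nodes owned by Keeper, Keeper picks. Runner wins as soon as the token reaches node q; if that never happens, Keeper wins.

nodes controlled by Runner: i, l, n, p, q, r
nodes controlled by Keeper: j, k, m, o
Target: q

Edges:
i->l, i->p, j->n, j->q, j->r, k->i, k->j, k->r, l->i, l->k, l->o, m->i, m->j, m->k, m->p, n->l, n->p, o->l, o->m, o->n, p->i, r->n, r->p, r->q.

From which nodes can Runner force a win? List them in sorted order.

A0 = {q}
A1: add {r} — r (Runner) has r→q.
A2 = A1; e.g. i (Runner) has no edge into A1. Fixed point.
Runner's winning region = {q, r}.

q, r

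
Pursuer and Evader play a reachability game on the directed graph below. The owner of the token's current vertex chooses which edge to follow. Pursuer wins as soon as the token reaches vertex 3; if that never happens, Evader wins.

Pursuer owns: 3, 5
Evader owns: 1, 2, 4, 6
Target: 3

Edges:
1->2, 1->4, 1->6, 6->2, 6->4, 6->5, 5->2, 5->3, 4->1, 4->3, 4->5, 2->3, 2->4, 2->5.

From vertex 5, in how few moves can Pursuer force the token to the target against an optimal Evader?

A0 = {3}
A1: add {5} — 5 (Pursuer) has 5→3.
A2 = A1; e.g. 1 (Evader) can still go to 2. Fixed point.
5 enters the attractor at level 1, so Pursuer can force the target in 1 move from there.

1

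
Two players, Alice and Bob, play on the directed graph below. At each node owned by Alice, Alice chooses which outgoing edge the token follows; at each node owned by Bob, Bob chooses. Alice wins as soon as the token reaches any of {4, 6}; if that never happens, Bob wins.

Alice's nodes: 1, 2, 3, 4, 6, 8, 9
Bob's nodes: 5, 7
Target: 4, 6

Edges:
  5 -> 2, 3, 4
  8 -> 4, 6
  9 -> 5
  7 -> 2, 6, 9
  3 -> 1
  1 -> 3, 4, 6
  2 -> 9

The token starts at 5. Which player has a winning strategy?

Bob

A0 = {4, 6}
A1: add {1, 8} — 1 (Alice) has 1→4; 8 (Alice) has 8→4.
A2: add {3} — 3 (Alice) has 3→1.
A3 = A2; e.g. 2 (Alice) has no edge into A2. Fixed point.
5 never enters the attractor, so Bob can avoid the target forever.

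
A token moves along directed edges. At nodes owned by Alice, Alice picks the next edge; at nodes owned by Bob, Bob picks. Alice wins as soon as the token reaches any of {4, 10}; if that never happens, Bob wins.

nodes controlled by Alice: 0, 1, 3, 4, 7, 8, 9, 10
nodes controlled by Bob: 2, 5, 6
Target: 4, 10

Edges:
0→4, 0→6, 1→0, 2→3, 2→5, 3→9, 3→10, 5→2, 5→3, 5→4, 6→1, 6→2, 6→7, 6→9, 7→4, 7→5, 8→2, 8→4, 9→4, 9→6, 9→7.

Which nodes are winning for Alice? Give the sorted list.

A0 = {4, 10}
A1: add {0, 3, 7, 8, 9} — 0 (Alice) has 0→4; 3 (Alice) has 3→10; 7 (Alice) has 7→4; 8 (Alice) has 8→4; 9 (Alice) has 9→4.
A2: add {1} — 1 (Alice) has 1→0.
A3 = A2; e.g. 2 (Bob) can still go to 5. Fixed point.
Alice's winning region = {0, 1, 3, 4, 7, 8, 9, 10}.

0, 1, 3, 4, 7, 8, 9, 10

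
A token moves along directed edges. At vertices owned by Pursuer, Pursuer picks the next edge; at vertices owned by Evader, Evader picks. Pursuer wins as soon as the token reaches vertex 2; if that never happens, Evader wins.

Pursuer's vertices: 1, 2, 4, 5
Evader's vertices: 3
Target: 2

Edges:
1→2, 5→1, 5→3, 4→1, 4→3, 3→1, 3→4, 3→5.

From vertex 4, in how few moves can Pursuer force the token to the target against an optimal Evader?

A0 = {2}
A1: add {1} — 1 (Pursuer) has 1→2.
A2: add {4, 5} — 4 (Pursuer) has 4→1; 5 (Pursuer) has 5→1.
4 enters the attractor at level 2, so Pursuer can force the target in 2 moves from there.

2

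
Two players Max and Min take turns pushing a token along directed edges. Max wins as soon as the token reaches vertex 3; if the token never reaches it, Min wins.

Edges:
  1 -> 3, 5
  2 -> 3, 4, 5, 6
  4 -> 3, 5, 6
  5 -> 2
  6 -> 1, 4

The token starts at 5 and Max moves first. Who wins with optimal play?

Track states (vertex, player-to-move).
A0 = {(3,Max), (3,Min)}
A1: add {(1,Max), (2,Max), (4,Max)}.
A2: add {(5,Min), (6,Min)}.
A3 = A2; e.g. (1,Min) stays out. (5,Max) never enters ⇒ Min avoids the target.

Min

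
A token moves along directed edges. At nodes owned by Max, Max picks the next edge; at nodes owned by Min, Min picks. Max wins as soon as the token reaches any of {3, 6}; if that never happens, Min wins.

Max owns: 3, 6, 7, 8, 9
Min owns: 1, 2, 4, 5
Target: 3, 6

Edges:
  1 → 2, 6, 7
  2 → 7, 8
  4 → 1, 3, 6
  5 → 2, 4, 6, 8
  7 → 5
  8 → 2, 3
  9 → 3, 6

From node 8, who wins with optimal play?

Max

A0 = {3, 6}
A1: add {8, 9} — 8 (Max) has 8→3; 9 (Max) has 9→3.
A2 = A1; e.g. 1 (Min) can still go to 2. Fixed point.
8 ∈ A1, so Max can force the target.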